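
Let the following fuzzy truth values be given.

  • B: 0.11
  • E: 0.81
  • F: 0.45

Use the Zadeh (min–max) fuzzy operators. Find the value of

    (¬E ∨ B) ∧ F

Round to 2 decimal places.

¬E = 1 − 0.81 = 0.19
¬E ∨ B = max(a, b) on (0.19, 0.11) = 0.19
(¬E ∨ B) ∧ F = min(a, b) on (0.19, 0.45) = 0.19

0.19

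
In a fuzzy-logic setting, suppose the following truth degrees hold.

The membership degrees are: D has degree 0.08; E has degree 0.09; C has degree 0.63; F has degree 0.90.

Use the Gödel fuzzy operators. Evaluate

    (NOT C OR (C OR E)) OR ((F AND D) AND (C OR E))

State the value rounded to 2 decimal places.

NOT C = 1 − 0.63 = 0.37
C OR E = max(a, b) on (0.63, 0.09) = 0.63
NOT C OR (C OR E) = max(a, b) on (0.37, 0.63) = 0.63
F AND D = min(a, b) on (0.90, 0.08) = 0.08
C OR E = max(a, b) on (0.63, 0.09) = 0.63
(F AND D) AND (C OR E) = min(a, b) on (0.08, 0.63) = 0.08
(NOT C OR (C OR E)) OR ((F AND D) AND (C OR E)) = max(a, b) on (0.63, 0.08) = 0.63

0.63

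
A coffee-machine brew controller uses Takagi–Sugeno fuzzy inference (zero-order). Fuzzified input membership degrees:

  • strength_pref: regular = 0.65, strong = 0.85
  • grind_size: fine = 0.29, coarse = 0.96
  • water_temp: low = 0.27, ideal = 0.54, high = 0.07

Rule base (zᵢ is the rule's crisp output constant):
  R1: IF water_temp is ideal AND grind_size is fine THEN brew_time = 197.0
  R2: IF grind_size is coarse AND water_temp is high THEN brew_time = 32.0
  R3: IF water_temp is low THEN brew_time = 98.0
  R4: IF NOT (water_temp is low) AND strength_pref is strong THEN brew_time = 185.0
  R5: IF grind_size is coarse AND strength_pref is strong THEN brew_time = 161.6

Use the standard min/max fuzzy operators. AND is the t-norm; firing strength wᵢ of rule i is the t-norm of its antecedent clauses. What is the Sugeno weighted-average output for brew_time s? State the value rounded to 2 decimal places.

162.10

R1 (z=197.0): ideal=0.54, fine=0.29; AND[min(a, b)] → w = 0.29
R2 (z=32.0): coarse=0.96, high=0.07; AND[min(a, b)] → w = 0.07
R3 (z=98.0): low=0.27 → w = 0.27
R4 (z=185.0): ¬low=1−0.27=0.73, strong=0.85; AND[min(a, b)] → w = 0.73
R5 (z=161.6): coarse=0.96, strong=0.85; AND[min(a, b)] → w = 0.85
Weighted average = (0.29·197.0 + 0.07·32.0 + 0.27·98.0 + 0.73·185.0 + 0.85·161.6) / (0.29 + 0.07 + 0.27 + 0.73 + 0.85)
  = 358.2400 / 2.2100 = 162.10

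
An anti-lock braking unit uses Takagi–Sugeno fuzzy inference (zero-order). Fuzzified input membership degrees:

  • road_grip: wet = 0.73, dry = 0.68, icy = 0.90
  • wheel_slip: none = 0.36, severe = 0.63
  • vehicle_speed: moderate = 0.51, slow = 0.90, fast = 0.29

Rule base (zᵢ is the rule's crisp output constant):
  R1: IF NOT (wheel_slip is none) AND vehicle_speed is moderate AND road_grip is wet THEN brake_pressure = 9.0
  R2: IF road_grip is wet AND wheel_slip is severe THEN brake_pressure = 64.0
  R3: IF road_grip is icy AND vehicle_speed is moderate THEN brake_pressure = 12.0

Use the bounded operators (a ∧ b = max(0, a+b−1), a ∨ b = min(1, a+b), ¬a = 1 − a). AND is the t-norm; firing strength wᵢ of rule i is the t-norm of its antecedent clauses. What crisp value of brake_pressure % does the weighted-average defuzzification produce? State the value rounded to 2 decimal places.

R1 (z=9.0): ¬none=1−0.36=0.64, moderate=0.51, wet=0.73; AND[max(0, a+b−1)] → w = 0.00
R2 (z=64.0): wet=0.73, severe=0.63; AND[max(0, a+b−1)] → w = 0.36
R3 (z=12.0): icy=0.90, moderate=0.51; AND[max(0, a+b−1)] → w = 0.41
Weighted average = (0.00·9.0 + 0.36·64.0 + 0.41·12.0) / (0.00 + 0.36 + 0.41)
  = 27.9600 / 0.7700 = 36.31

36.31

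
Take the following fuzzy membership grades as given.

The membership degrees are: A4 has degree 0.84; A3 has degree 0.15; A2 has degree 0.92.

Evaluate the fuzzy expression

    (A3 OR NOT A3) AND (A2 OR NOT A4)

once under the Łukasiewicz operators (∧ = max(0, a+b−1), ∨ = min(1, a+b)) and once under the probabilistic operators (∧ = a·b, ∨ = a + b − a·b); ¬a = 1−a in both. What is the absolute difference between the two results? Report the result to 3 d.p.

Under Łukasiewicz:
  NOT A3 = 1 − 0.15 = 0.85
  A3 OR NOT A3 = min(1, a+b) on (0.15, 0.85) = 1.00
  NOT A4 = 1 − 0.84 = 0.16
  A2 OR NOT A4 = min(1, a+b) on (0.92, 0.16) = 1.00
  (A3 OR NOT A3) AND (A2 OR NOT A4) = max(0, a+b−1) on (1.00, 1.00) = 1.00
  → value = 1.0000
Under probabilistic:
  NOT A3 = 1 − 0.1500 = 0.8500
  A3 OR NOT A3 = a + b − a·b on (0.1500, 0.8500) = 0.8725
  NOT A4 = 1 − 0.8400 = 0.1600
  A2 OR NOT A4 = a + b − a·b on (0.9200, 0.1600) = 0.9328
  (A3 OR NOT A3) AND (A2 OR NOT A4) = a·b on (0.8725, 0.9328) = 0.8139
  → value = 0.8139
|1.0000 − 0.8139| = 0.186

0.186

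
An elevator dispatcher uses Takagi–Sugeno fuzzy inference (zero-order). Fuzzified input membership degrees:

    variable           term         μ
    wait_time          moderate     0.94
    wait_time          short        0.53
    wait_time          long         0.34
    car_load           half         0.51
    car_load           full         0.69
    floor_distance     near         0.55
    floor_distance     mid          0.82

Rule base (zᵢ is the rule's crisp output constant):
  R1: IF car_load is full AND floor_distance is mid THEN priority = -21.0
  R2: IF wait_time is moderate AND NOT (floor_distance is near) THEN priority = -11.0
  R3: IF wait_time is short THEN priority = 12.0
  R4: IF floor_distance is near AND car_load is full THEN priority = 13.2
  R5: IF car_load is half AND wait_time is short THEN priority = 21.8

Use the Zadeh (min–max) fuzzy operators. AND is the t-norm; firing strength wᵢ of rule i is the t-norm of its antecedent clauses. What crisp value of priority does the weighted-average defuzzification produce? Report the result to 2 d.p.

1.94

R1 (z=-21.0): full=0.69, mid=0.82; AND[min(a, b)] → w = 0.69
R2 (z=-11.0): moderate=0.94, ¬near=1−0.55=0.45; AND[min(a, b)] → w = 0.45
R3 (z=12.0): short=0.53 → w = 0.53
R4 (z=13.2): near=0.55, full=0.69; AND[min(a, b)] → w = 0.55
R5 (z=21.8): half=0.51, short=0.53; AND[min(a, b)] → w = 0.51
Weighted average = (0.69·-21.0 + 0.45·-11.0 + 0.53·12.0 + 0.55·13.2 + 0.51·21.8) / (0.69 + 0.45 + 0.53 + 0.55 + 0.51)
  = 5.2980 / 2.7300 = 1.94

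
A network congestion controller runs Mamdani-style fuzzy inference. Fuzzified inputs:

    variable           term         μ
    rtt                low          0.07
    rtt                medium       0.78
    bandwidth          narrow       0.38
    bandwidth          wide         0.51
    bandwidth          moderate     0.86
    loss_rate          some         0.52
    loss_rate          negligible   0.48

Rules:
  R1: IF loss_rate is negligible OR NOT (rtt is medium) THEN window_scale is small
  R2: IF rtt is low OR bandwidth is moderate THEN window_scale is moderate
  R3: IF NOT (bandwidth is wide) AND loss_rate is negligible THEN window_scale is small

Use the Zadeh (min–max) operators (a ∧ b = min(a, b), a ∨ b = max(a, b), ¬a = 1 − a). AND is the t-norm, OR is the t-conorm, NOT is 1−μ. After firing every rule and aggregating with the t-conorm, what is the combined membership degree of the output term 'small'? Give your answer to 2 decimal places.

0.48

R1: negligible=0.48, ¬medium=1−0.78=0.22; OR[max(a, b)] → w = 0.48
R2: low=0.07, moderate=0.86; OR[max(a, b)] → w = 0.86
R3: ¬wide=1−0.51=0.49, negligible=0.48; AND[min(a, b)] → w = 0.48
Rules with consequent 'small': {R1, R3} → strengths 0.48, 0.48
Aggregate via t-conorm [max(a, b)]: 0.48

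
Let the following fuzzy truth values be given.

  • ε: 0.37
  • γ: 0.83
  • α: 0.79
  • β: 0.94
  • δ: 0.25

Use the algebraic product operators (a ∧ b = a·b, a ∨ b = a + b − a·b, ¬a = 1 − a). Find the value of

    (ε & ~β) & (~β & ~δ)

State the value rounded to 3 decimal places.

0.001

~β = 1 − 0.9400 = 0.0600
ε & ~β = a·b on (0.3700, 0.0600) = 0.0222
~β = 1 − 0.9400 = 0.0600
~δ = 1 − 0.2500 = 0.7500
~β & ~δ = a·b on (0.0600, 0.7500) = 0.0450
(ε & ~β) & (~β & ~δ) = a·b on (0.0222, 0.0450) = 0.0010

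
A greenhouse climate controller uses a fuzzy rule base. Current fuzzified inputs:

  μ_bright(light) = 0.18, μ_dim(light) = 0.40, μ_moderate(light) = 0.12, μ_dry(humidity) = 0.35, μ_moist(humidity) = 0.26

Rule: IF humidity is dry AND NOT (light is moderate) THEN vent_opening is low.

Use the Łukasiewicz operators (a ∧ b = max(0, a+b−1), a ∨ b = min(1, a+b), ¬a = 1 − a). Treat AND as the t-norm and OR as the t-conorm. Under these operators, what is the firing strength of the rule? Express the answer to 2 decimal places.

firing strength: dry=0.35, ¬moderate=1−0.12=0.88; AND[max(0, a+b−1)] → w = 0.23

0.23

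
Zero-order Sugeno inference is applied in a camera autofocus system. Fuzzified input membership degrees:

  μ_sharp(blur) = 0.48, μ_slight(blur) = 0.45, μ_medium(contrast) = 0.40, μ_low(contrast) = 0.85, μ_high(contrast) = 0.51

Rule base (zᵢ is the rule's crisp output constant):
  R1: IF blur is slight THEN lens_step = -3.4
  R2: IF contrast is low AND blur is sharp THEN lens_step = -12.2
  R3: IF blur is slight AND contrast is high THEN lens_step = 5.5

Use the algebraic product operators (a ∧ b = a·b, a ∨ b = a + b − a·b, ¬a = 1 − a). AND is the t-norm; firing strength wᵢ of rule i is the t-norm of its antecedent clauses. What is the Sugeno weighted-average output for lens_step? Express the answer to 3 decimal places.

-4.823

R1 (z=-3.4): slight=0.45 → w = 0.4500
R2 (z=-12.2): low=0.85, sharp=0.48; AND[a·b] → w = 0.4080
R3 (z=5.5): slight=0.45, high=0.51; AND[a·b] → w = 0.2295
Weighted average = (0.4500·-3.4 + 0.4080·-12.2 + 0.2295·5.5) / (0.4500 + 0.4080 + 0.2295)
  = -5.2454 / 1.0875 = -4.823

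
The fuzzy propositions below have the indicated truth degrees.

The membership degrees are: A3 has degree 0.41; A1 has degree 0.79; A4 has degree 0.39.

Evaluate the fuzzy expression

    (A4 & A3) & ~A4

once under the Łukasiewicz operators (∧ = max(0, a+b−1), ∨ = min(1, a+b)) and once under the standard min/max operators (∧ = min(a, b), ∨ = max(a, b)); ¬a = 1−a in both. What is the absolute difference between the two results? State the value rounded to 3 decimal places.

Under Łukasiewicz:
  A4 & A3 = max(0, a+b−1) on (0.39, 0.41) = 0.00
  ~A4 = 1 − 0.39 = 0.61
  (A4 & A3) & ~A4 = max(0, a+b−1) on (0.00, 0.61) = 0.00
  → value = 0.0000
Under standard min/max:
  A4 & A3 = min(a, b) on (0.39, 0.41) = 0.39
  ~A4 = 1 − 0.39 = 0.61
  (A4 & A3) & ~A4 = min(a, b) on (0.39, 0.61) = 0.39
  → value = 0.3900
|0.0000 − 0.3900| = 0.390

0.390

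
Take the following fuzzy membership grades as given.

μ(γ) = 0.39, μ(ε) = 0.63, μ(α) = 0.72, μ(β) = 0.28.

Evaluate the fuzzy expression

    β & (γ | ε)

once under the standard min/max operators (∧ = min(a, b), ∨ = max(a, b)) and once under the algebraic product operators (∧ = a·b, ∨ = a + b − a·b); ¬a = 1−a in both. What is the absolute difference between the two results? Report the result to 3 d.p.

Under standard min/max:
  γ | ε = max(a, b) on (0.39, 0.63) = 0.63
  β & (γ | ε) = min(a, b) on (0.28, 0.63) = 0.28
  → value = 0.2800
Under algebraic product:
  γ | ε = a + b − a·b on (0.3900, 0.6300) = 0.7743
  β & (γ | ε) = a·b on (0.2800, 0.7743) = 0.2168
  → value = 0.2168
|0.2800 − 0.2168| = 0.063

0.063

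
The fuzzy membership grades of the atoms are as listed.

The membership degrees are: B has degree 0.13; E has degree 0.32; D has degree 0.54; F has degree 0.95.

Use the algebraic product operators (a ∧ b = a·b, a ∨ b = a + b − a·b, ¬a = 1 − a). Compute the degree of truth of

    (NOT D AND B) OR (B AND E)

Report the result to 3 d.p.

NOT D = 1 − 0.5400 = 0.4600
NOT D AND B = a·b on (0.4600, 0.1300) = 0.0598
B AND E = a·b on (0.1300, 0.3200) = 0.0416
(NOT D AND B) OR (B AND E) = a + b − a·b on (0.0598, 0.0416) = 0.0989

0.099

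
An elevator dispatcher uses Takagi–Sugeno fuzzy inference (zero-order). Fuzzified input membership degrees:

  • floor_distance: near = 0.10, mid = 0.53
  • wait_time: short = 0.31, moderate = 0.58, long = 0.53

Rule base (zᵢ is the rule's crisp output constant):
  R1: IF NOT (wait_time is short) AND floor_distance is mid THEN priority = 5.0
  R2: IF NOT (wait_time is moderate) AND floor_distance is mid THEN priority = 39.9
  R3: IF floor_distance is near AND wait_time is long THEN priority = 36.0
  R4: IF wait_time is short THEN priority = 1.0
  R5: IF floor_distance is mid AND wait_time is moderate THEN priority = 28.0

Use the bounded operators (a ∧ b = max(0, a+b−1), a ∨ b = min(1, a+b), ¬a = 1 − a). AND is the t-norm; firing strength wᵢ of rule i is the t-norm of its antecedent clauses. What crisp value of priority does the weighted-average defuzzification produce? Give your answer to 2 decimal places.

R1 (z=5.0): ¬short=1−0.31=0.69, mid=0.53; AND[max(0, a+b−1)] → w = 0.22
R2 (z=39.9): ¬moderate=1−0.58=0.42, mid=0.53; AND[max(0, a+b−1)] → w = 0.00
R3 (z=36.0): near=0.10, long=0.53; AND[max(0, a+b−1)] → w = 0.00
R4 (z=1.0): short=0.31 → w = 0.31
R5 (z=28.0): mid=0.53, moderate=0.58; AND[max(0, a+b−1)] → w = 0.11
Weighted average = (0.22·5.0 + 0.00·39.9 + 0.00·36.0 + 0.31·1.0 + 0.11·28.0) / (0.22 + 0.00 + 0.00 + 0.31 + 0.11)
  = 4.4900 / 0.6400 = 7.02

7.02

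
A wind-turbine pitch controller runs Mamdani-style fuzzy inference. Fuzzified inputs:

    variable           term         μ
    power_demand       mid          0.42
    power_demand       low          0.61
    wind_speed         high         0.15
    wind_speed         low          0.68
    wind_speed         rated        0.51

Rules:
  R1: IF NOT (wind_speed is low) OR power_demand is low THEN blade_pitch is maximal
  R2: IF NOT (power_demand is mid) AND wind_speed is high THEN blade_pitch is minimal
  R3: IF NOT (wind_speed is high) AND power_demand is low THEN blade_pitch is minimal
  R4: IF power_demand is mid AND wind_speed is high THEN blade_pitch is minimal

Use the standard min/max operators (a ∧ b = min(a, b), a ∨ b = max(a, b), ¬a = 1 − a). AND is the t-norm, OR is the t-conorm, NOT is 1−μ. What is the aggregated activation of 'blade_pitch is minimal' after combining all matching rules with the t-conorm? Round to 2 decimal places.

R1: ¬low=1−0.68=0.32, low=0.61; OR[max(a, b)] → w = 0.61
R2: ¬mid=1−0.42=0.58, high=0.15; AND[min(a, b)] → w = 0.15
R3: ¬high=1−0.15=0.85, low=0.61; AND[min(a, b)] → w = 0.61
R4: mid=0.42, high=0.15; AND[min(a, b)] → w = 0.15
Rules with consequent 'minimal': {R2, R3, R4} → strengths 0.15, 0.61, 0.15
Aggregate via t-conorm [max(a, b)]: 0.61

0.61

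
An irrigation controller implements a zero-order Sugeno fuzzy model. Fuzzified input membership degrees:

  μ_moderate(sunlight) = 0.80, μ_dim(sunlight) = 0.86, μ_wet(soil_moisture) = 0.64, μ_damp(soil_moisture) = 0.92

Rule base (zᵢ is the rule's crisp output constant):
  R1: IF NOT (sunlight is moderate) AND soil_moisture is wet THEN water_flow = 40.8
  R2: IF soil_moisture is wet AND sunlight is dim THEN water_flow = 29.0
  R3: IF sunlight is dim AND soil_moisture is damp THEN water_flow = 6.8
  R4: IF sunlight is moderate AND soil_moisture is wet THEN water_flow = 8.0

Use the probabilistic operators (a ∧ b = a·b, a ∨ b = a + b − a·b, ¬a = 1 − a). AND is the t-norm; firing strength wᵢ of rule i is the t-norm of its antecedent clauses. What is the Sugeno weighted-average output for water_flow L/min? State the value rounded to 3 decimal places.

15.472

R1 (z=40.8): ¬moderate=1−0.80=0.20, wet=0.64; AND[a·b] → w = 0.1280
R2 (z=29.0): wet=0.64, dim=0.86; AND[a·b] → w = 0.5504
R3 (z=6.8): dim=0.86, damp=0.92; AND[a·b] → w = 0.7912
R4 (z=8.0): moderate=0.80, wet=0.64; AND[a·b] → w = 0.5120
Weighted average = (0.1280·40.8 + 0.5504·29.0 + 0.7912·6.8 + 0.5120·8.0) / (0.1280 + 0.5504 + 0.7912 + 0.5120)
  = 30.6602 / 1.9816 = 15.472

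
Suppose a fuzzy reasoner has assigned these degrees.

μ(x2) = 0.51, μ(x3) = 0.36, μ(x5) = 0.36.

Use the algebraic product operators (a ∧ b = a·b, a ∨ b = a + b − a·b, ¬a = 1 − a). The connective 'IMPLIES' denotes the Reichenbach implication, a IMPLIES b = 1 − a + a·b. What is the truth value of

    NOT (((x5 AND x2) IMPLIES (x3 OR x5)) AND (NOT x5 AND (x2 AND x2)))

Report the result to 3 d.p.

0.846

x5 AND x2 = a·b on (0.3600, 0.5100) = 0.1836
x3 OR x5 = a + b − a·b on (0.3600, 0.3600) = 0.5904
(x5 AND x2) IMPLIES (x3 OR x5)  [Reichenbach: 1 − a + a·b] with a=0.1836, b=0.5904 → 0.9248
NOT x5 = 1 − 0.3600 = 0.6400
x2 AND x2 = a·b on (0.5100, 0.5100) = 0.2601
NOT x5 AND (x2 AND x2) = a·b on (0.6400, 0.2601) = 0.1665
((x5 AND x2) IMPLIES (x3 OR x5)) AND (NOT x5 AND (x2 AND x2)) = a·b on (0.9248, 0.1665) = 0.1539
NOT (((x5 AND x2) IMPLIES (x3 OR x5)) AND (NOT x5 AND (x2 AND x2))) = 1 − 0.1539 = 0.8461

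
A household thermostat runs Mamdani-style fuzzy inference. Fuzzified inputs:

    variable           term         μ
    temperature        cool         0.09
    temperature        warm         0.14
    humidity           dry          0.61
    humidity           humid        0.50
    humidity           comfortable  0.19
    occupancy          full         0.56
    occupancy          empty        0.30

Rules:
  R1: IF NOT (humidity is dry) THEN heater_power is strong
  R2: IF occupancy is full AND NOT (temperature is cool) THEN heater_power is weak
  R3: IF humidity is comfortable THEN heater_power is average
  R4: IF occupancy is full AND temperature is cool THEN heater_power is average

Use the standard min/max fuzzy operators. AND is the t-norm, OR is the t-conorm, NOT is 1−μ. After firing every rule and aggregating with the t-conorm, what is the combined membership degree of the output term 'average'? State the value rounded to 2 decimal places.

0.19

R1: ¬dry=1−0.61=0.39 → w = 0.39
R2: full=0.56, ¬cool=1−0.09=0.91; AND[min(a, b)] → w = 0.56
R3: comfortable=0.19 → w = 0.19
R4: full=0.56, cool=0.09; AND[min(a, b)] → w = 0.09
Rules with consequent 'average': {R3, R4} → strengths 0.19, 0.09
Aggregate via t-conorm [max(a, b)]: 0.19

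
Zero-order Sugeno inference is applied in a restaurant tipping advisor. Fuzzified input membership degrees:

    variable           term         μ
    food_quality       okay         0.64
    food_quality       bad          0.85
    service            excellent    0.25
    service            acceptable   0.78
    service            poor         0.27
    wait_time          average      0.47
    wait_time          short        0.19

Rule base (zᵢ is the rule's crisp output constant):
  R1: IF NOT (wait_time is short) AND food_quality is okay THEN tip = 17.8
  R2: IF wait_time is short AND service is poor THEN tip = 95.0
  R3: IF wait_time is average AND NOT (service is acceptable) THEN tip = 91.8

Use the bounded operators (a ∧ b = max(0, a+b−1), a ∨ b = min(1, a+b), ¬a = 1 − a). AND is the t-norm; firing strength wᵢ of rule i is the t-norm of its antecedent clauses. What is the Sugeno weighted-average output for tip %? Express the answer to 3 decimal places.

R1 (z=17.8): ¬short=1−0.19=0.81, okay=0.64; AND[max(0, a+b−1)] → w = 0.45
R2 (z=95.0): short=0.19, poor=0.27; AND[max(0, a+b−1)] → w = 0.00
R3 (z=91.8): average=0.47, ¬acceptable=1−0.78=0.22; AND[max(0, a+b−1)] → w = 0.00
Weighted average = (0.45·17.8 + 0.00·95.0 + 0.00·91.8) / (0.45 + 0.00 + 0.00)
  = 8.0100 / 0.4500 = 17.800

17.800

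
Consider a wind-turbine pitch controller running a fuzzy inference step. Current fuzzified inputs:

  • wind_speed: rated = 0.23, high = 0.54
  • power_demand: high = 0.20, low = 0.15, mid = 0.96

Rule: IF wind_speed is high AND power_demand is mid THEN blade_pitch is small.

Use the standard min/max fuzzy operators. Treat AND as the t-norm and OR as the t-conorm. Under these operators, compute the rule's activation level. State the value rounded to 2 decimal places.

firing strength: high=0.54, mid=0.96; AND[min(a, b)] → w = 0.54

0.54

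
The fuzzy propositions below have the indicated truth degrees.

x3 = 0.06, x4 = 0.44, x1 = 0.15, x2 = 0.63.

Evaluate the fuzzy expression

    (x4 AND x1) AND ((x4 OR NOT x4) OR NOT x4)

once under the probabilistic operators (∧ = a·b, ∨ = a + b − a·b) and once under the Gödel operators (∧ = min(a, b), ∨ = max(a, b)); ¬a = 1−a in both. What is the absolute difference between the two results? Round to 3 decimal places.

0.091

Under probabilistic:
  x4 AND x1 = a·b on (0.4400, 0.1500) = 0.0660
  NOT x4 = 1 − 0.4400 = 0.5600
  x4 OR NOT x4 = a + b − a·b on (0.4400, 0.5600) = 0.7536
  NOT x4 = 1 − 0.4400 = 0.5600
  (x4 OR NOT x4) OR NOT x4 = a + b − a·b on (0.7536, 0.5600) = 0.8916
  (x4 AND x1) AND ((x4 OR NOT x4) OR NOT x4) = a·b on (0.0660, 0.8916) = 0.0588
  → value = 0.0588
Under Gödel:
  x4 AND x1 = min(a, b) on (0.44, 0.15) = 0.15
  NOT x4 = 1 − 0.44 = 0.56
  x4 OR NOT x4 = max(a, b) on (0.44, 0.56) = 0.56
  NOT x4 = 1 − 0.44 = 0.56
  (x4 OR NOT x4) OR NOT x4 = max(a, b) on (0.56, 0.56) = 0.56
  (x4 AND x1) AND ((x4 OR NOT x4) OR NOT x4) = min(a, b) on (0.15, 0.56) = 0.15
  → value = 0.1500
|0.0588 − 0.1500| = 0.091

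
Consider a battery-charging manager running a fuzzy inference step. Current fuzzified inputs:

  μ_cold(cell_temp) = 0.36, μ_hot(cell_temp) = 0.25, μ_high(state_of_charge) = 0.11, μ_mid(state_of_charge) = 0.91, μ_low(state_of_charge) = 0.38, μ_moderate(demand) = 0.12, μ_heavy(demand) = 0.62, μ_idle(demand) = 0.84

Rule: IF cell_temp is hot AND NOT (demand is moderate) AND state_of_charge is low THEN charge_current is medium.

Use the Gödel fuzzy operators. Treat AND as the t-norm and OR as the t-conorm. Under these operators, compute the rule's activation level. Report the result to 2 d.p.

firing strength: hot=0.25, ¬moderate=1−0.12=0.88, low=0.38; AND[min(a, b)] → w = 0.25

0.25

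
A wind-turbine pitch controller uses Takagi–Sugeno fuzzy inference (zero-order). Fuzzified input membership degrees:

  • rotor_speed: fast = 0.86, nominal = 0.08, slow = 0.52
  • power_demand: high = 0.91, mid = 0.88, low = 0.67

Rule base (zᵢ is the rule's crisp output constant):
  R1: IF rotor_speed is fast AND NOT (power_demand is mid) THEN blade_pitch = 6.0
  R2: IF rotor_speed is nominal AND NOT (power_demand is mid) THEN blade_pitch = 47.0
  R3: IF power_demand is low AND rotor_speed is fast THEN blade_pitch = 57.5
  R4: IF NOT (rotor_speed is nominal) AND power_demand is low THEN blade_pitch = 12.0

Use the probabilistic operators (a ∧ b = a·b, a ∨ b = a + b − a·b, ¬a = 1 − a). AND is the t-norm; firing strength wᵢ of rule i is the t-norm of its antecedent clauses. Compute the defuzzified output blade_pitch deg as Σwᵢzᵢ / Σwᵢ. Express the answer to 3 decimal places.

31.867

R1 (z=6.0): fast=0.86, ¬mid=1−0.88=0.12; AND[a·b] → w = 0.1032
R2 (z=47.0): nominal=0.08, ¬mid=1−0.88=0.12; AND[a·b] → w = 0.0096
R3 (z=57.5): low=0.67, fast=0.86; AND[a·b] → w = 0.5762
R4 (z=12.0): ¬nominal=1−0.08=0.92, low=0.67; AND[a·b] → w = 0.6164
Weighted average = (0.1032·6.0 + 0.0096·47.0 + 0.5762·57.5 + 0.6164·12.0) / (0.1032 + 0.0096 + 0.5762 + 0.6164)
  = 41.5987 / 1.3054 = 31.867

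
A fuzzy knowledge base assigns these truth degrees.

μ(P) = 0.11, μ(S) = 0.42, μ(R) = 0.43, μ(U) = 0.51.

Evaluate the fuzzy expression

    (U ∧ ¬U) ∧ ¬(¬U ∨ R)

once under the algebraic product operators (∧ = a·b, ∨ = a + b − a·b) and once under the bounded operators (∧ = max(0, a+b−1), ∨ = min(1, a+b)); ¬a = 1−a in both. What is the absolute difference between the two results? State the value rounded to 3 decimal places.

Under algebraic product:
  ¬U = 1 − 0.5100 = 0.4900
  U ∧ ¬U = a·b on (0.5100, 0.4900) = 0.2499
  ¬U = 1 − 0.5100 = 0.4900
  ¬U ∨ R = a + b − a·b on (0.4900, 0.4300) = 0.7093
  ¬(¬U ∨ R) = 1 − 0.7093 = 0.2907
  (U ∧ ¬U) ∧ ¬(¬U ∨ R) = a·b on (0.2499, 0.2907) = 0.0726
  → value = 0.0726
Under bounded:
  ¬U = 1 − 0.51 = 0.49
  U ∧ ¬U = max(0, a+b−1) on (0.51, 0.49) = 0.00
  ¬U = 1 − 0.51 = 0.49
  ¬U ∨ R = min(1, a+b) on (0.49, 0.43) = 0.92
  ¬(¬U ∨ R) = 1 − 0.92 = 0.08
  (U ∧ ¬U) ∧ ¬(¬U ∨ R) = max(0, a+b−1) on (0.00, 0.08) = 0.00
  → value = 0.0000
|0.0726 − 0.0000| = 0.073

0.073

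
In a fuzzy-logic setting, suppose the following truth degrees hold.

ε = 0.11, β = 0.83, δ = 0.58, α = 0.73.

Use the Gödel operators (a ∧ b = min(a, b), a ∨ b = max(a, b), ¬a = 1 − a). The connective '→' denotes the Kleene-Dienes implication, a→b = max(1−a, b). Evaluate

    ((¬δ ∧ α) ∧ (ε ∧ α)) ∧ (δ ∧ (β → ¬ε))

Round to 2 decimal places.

0.11

¬δ = 1 − 0.58 = 0.42
¬δ ∧ α = min(a, b) on (0.42, 0.73) = 0.42
ε ∧ α = min(a, b) on (0.11, 0.73) = 0.11
(¬δ ∧ α) ∧ (ε ∧ α) = min(a, b) on (0.42, 0.11) = 0.11
¬ε = 1 − 0.11 = 0.89
β → ¬ε  [Kleene-Dienes: max(1−a, b)] with a=0.83, b=0.89 → 0.89
δ ∧ (β → ¬ε) = min(a, b) on (0.58, 0.89) = 0.58
((¬δ ∧ α) ∧ (ε ∧ α)) ∧ (δ ∧ (β → ¬ε)) = min(a, b) on (0.11, 0.58) = 0.11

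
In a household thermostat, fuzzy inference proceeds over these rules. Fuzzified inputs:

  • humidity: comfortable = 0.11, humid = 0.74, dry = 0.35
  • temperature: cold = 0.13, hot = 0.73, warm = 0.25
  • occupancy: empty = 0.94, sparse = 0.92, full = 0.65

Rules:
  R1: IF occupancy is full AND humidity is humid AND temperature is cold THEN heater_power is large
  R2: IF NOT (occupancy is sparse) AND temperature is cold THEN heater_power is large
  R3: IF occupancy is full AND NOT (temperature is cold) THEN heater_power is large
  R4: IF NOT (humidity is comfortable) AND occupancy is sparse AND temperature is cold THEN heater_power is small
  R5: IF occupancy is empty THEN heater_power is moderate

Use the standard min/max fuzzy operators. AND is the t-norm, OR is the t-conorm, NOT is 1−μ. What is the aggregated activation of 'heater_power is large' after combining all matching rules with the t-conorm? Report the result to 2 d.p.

R1: full=0.65, humid=0.74, cold=0.13; AND[min(a, b)] → w = 0.13
R2: ¬sparse=1−0.92=0.08, cold=0.13; AND[min(a, b)] → w = 0.08
R3: full=0.65, ¬cold=1−0.13=0.87; AND[min(a, b)] → w = 0.65
R4: ¬comfortable=1−0.11=0.89, sparse=0.92, cold=0.13; AND[min(a, b)] → w = 0.13
R5: empty=0.94 → w = 0.94
Rules with consequent 'large': {R1, R2, R3} → strengths 0.13, 0.08, 0.65
Aggregate via t-conorm [max(a, b)]: 0.65

0.65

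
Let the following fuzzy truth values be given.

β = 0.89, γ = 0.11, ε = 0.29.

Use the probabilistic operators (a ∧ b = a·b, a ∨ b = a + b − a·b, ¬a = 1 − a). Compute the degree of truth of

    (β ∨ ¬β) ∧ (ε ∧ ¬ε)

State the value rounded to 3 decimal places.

¬β = 1 − 0.8900 = 0.1100
β ∨ ¬β = a + b − a·b on (0.8900, 0.1100) = 0.9021
¬ε = 1 − 0.2900 = 0.7100
ε ∧ ¬ε = a·b on (0.2900, 0.7100) = 0.2059
(β ∨ ¬β) ∧ (ε ∧ ¬ε) = a·b on (0.9021, 0.2059) = 0.1857

0.186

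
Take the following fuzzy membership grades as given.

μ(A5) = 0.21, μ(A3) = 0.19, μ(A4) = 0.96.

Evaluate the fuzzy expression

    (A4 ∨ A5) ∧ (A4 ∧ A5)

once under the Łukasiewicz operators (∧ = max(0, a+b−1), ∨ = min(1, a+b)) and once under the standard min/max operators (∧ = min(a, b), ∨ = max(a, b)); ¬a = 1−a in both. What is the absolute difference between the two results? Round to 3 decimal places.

0.040

Under Łukasiewicz:
  A4 ∨ A5 = min(1, a+b) on (0.96, 0.21) = 1.00
  A4 ∧ A5 = max(0, a+b−1) on (0.96, 0.21) = 0.17
  (A4 ∨ A5) ∧ (A4 ∧ A5) = max(0, a+b−1) on (1.00, 0.17) = 0.17
  → value = 0.1700
Under standard min/max:
  A4 ∨ A5 = max(a, b) on (0.96, 0.21) = 0.96
  A4 ∧ A5 = min(a, b) on (0.96, 0.21) = 0.21
  (A4 ∨ A5) ∧ (A4 ∧ A5) = min(a, b) on (0.96, 0.21) = 0.21
  → value = 0.2100
|0.1700 − 0.2100| = 0.040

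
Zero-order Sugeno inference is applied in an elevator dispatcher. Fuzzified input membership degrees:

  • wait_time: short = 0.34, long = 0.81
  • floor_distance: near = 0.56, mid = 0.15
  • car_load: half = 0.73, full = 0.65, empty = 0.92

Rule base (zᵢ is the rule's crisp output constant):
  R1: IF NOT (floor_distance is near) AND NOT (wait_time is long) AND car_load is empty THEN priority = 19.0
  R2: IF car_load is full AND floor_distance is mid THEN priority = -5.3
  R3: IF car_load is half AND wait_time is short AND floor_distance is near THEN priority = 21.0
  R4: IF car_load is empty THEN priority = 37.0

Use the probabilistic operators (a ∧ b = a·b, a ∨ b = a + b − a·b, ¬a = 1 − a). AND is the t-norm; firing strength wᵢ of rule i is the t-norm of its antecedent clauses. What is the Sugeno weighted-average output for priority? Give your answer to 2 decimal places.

R1 (z=19.0): ¬near=1−0.56=0.44, ¬long=1−0.81=0.19, empty=0.92; AND[a·b] → w = 0.0769
R2 (z=-5.3): full=0.65, mid=0.15; AND[a·b] → w = 0.0975
R3 (z=21.0): half=0.73, short=0.34, near=0.56; AND[a·b] → w = 0.1390
R4 (z=37.0): empty=0.92 → w = 0.9200
Weighted average = (0.0769·19.0 + 0.0975·-5.3 + 0.1390·21.0 + 0.9200·37.0) / (0.0769 + 0.0975 + 0.1390 + 0.9200)
  = 37.9034 / 1.2334 = 30.73

30.73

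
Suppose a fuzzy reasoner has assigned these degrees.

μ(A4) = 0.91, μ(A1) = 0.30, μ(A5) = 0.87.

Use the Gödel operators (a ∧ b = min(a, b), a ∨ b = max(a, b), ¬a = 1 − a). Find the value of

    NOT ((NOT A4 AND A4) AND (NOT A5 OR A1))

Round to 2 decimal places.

NOT A4 = 1 − 0.91 = 0.09
NOT A4 AND A4 = min(a, b) on (0.09, 0.91) = 0.09
NOT A5 = 1 − 0.87 = 0.13
NOT A5 OR A1 = max(a, b) on (0.13, 0.30) = 0.30
(NOT A4 AND A4) AND (NOT A5 OR A1) = min(a, b) on (0.09, 0.30) = 0.09
NOT ((NOT A4 AND A4) AND (NOT A5 OR A1)) = 1 − 0.09 = 0.91

0.91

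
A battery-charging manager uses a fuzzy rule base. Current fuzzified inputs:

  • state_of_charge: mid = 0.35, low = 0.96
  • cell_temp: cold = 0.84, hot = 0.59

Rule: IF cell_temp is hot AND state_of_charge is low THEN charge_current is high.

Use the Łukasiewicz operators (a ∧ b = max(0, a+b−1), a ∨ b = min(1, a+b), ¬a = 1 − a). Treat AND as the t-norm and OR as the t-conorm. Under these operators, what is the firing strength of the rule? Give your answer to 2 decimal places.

firing strength: hot=0.59, low=0.96; AND[max(0, a+b−1)] → w = 0.55

0.55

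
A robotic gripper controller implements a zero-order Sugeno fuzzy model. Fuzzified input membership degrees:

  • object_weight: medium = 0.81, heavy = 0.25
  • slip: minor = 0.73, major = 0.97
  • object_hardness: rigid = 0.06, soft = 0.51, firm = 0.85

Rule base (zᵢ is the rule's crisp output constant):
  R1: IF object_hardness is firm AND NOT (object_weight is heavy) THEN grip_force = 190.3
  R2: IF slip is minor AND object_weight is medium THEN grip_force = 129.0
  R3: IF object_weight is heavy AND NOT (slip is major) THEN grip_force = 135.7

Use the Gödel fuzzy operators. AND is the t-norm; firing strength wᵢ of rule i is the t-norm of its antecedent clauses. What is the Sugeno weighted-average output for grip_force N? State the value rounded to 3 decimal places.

R1 (z=190.3): firm=0.85, ¬heavy=1−0.25=0.75; AND[min(a, b)] → w = 0.75
R2 (z=129.0): minor=0.73, medium=0.81; AND[min(a, b)] → w = 0.73
R3 (z=135.7): heavy=0.25, ¬major=1−0.97=0.03; AND[min(a, b)] → w = 0.03
Weighted average = (0.75·190.3 + 0.73·129.0 + 0.03·135.7) / (0.75 + 0.73 + 0.03)
  = 240.9660 / 1.5100 = 159.580

159.580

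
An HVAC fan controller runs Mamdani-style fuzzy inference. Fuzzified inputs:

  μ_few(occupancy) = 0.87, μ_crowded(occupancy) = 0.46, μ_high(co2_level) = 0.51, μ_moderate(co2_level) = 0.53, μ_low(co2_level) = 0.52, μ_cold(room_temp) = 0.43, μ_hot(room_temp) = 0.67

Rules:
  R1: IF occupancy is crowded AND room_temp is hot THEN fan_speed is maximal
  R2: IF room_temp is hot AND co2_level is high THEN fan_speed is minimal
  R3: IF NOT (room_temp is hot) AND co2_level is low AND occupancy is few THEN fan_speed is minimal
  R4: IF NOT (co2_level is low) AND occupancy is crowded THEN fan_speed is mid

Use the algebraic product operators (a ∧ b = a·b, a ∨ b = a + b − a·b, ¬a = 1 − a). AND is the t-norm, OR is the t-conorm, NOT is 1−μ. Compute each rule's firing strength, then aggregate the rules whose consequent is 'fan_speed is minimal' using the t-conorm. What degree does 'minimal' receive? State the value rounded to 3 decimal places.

0.440

R1: crowded=0.46, hot=0.67; AND[a·b] → w = 0.3082
R2: hot=0.67, high=0.51; AND[a·b] → w = 0.3417
R3: ¬hot=1−0.67=0.33, low=0.52, few=0.87; AND[a·b] → w = 0.1493
R4: ¬low=1−0.52=0.48, crowded=0.46; AND[a·b] → w = 0.2208
Rules with consequent 'minimal': {R2, R3} → strengths 0.3417, 0.1493
Aggregate via t-conorm [a + b − a·b]: 0.4400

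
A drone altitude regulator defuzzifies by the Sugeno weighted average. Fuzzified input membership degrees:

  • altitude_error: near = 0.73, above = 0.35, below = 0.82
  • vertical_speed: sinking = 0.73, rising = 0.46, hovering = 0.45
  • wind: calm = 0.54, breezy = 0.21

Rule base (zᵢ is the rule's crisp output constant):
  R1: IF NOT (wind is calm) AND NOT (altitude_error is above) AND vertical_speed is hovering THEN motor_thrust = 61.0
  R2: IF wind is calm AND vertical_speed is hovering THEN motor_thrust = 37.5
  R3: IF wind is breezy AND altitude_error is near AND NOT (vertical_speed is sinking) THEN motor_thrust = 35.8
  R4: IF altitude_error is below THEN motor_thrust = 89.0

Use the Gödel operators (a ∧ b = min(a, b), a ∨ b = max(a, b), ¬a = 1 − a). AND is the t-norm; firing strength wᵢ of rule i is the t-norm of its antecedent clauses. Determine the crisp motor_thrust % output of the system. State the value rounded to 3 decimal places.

64.675

R1 (z=61.0): ¬calm=1−0.54=0.46, ¬above=1−0.35=0.65, hovering=0.45; AND[min(a, b)] → w = 0.45
R2 (z=37.5): calm=0.54, hovering=0.45; AND[min(a, b)] → w = 0.45
R3 (z=35.8): breezy=0.21, near=0.73, ¬sinking=1−0.73=0.27; AND[min(a, b)] → w = 0.21
R4 (z=89.0): below=0.82 → w = 0.82
Weighted average = (0.45·61.0 + 0.45·37.5 + 0.21·35.8 + 0.82·89.0) / (0.45 + 0.45 + 0.21 + 0.82)
  = 124.8230 / 1.9300 = 64.675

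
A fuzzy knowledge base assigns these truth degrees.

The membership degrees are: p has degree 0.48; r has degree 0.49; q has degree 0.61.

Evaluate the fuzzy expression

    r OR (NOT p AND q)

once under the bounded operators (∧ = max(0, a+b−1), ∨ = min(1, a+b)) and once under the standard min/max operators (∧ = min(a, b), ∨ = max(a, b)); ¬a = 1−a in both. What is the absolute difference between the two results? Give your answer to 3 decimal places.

0.100

Under bounded:
  NOT p = 1 − 0.48 = 0.52
  NOT p AND q = max(0, a+b−1) on (0.52, 0.61) = 0.13
  r OR (NOT p AND q) = min(1, a+b) on (0.49, 0.13) = 0.62
  → value = 0.6200
Under standard min/max:
  NOT p = 1 − 0.48 = 0.52
  NOT p AND q = min(a, b) on (0.52, 0.61) = 0.52
  r OR (NOT p AND q) = max(a, b) on (0.49, 0.52) = 0.52
  → value = 0.5200
|0.6200 − 0.5200| = 0.100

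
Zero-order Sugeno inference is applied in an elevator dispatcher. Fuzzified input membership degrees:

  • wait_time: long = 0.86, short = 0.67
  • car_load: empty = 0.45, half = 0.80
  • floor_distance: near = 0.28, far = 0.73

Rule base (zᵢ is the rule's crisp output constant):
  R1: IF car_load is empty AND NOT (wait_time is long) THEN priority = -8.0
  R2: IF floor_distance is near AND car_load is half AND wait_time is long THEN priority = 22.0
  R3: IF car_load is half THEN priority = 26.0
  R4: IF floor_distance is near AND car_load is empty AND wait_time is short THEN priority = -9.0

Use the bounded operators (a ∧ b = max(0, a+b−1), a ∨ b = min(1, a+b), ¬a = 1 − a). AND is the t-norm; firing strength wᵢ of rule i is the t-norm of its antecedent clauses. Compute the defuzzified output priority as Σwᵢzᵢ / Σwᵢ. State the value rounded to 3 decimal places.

26.000

R1 (z=-8.0): empty=0.45, ¬long=1−0.86=0.14; AND[max(0, a+b−1)] → w = 0.00
R2 (z=22.0): near=0.28, half=0.80, long=0.86; AND[max(0, a+b−1)] → w = 0.00
R3 (z=26.0): half=0.80 → w = 0.80
R4 (z=-9.0): near=0.28, empty=0.45, short=0.67; AND[max(0, a+b−1)] → w = 0.00
Weighted average = (0.00·-8.0 + 0.00·22.0 + 0.80·26.0 + 0.00·-9.0) / (0.00 + 0.00 + 0.80 + 0.00)
  = 20.8000 / 0.8000 = 26.000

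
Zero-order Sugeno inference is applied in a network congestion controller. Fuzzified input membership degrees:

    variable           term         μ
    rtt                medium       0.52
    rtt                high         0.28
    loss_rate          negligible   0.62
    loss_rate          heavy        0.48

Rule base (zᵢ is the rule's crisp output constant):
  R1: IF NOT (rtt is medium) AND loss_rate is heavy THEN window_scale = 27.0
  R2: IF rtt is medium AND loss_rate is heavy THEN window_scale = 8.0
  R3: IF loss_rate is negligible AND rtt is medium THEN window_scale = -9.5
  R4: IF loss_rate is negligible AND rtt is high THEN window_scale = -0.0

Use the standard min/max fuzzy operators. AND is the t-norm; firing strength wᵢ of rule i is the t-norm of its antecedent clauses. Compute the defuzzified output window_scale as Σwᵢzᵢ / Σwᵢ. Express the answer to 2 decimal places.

R1 (z=27.0): ¬medium=1−0.52=0.48, heavy=0.48; AND[min(a, b)] → w = 0.48
R2 (z=8.0): medium=0.52, heavy=0.48; AND[min(a, b)] → w = 0.48
R3 (z=-9.5): negligible=0.62, medium=0.52; AND[min(a, b)] → w = 0.52
R4 (z=-0.0): negligible=0.62, high=0.28; AND[min(a, b)] → w = 0.28
Weighted average = (0.48·27.0 + 0.48·8.0 + 0.52·-9.5 + 0.28·-0.0) / (0.48 + 0.48 + 0.52 + 0.28)
  = 11.8600 / 1.7600 = 6.74

6.74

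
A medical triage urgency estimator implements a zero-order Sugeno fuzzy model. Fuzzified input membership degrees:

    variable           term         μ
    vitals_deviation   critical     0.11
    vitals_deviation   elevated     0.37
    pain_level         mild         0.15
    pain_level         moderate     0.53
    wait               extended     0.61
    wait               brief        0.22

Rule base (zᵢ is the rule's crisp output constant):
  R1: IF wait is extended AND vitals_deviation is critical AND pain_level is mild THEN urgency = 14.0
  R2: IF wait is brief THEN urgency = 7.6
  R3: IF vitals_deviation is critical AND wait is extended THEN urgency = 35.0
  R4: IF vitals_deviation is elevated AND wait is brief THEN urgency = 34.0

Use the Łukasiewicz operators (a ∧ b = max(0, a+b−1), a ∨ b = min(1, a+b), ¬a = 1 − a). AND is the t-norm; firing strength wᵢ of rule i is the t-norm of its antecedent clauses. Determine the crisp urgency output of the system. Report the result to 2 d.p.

7.60

R1 (z=14.0): extended=0.61, critical=0.11, mild=0.15; AND[max(0, a+b−1)] → w = 0.00
R2 (z=7.6): brief=0.22 → w = 0.22
R3 (z=35.0): critical=0.11, extended=0.61; AND[max(0, a+b−1)] → w = 0.00
R4 (z=34.0): elevated=0.37, brief=0.22; AND[max(0, a+b−1)] → w = 0.00
Weighted average = (0.00·14.0 + 0.22·7.6 + 0.00·35.0 + 0.00·34.0) / (0.00 + 0.22 + 0.00 + 0.00)
  = 1.6720 / 0.2200 = 7.60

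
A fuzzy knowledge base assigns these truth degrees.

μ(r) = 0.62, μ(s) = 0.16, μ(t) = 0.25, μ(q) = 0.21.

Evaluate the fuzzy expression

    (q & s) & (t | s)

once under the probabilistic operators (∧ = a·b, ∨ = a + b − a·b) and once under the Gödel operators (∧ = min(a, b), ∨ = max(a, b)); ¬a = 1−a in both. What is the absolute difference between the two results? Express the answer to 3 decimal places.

Under probabilistic:
  q & s = a·b on (0.2100, 0.1600) = 0.0336
  t | s = a + b − a·b on (0.2500, 0.1600) = 0.3700
  (q & s) & (t | s) = a·b on (0.0336, 0.3700) = 0.0124
  → value = 0.0124
Under Gödel:
  q & s = min(a, b) on (0.21, 0.16) = 0.16
  t | s = max(a, b) on (0.25, 0.16) = 0.25
  (q & s) & (t | s) = min(a, b) on (0.16, 0.25) = 0.16
  → value = 0.1600
|0.0124 − 0.1600| = 0.148

0.148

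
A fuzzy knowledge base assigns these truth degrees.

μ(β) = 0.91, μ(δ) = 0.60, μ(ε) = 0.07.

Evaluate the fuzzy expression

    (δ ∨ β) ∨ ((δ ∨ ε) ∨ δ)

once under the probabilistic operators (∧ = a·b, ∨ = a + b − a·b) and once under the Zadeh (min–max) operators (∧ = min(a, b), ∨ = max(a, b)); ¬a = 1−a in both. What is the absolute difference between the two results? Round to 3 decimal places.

Under probabilistic:
  δ ∨ β = a + b − a·b on (0.6000, 0.9100) = 0.9640
  δ ∨ ε = a + b − a·b on (0.6000, 0.0700) = 0.6280
  (δ ∨ ε) ∨ δ = a + b − a·b on (0.6280, 0.6000) = 0.8512
  (δ ∨ β) ∨ ((δ ∨ ε) ∨ δ) = a + b − a·b on (0.9640, 0.8512) = 0.9946
  → value = 0.9946
Under Zadeh (min–max):
  δ ∨ β = max(a, b) on (0.60, 0.91) = 0.91
  δ ∨ ε = max(a, b) on (0.60, 0.07) = 0.60
  (δ ∨ ε) ∨ δ = max(a, b) on (0.60, 0.60) = 0.60
  (δ ∨ β) ∨ ((δ ∨ ε) ∨ δ) = max(a, b) on (0.91, 0.60) = 0.91
  → value = 0.9100
|0.9946 − 0.9100| = 0.085

0.085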